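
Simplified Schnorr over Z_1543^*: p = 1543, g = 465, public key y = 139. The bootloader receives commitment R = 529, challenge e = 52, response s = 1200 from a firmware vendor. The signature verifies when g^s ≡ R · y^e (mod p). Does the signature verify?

does not verify

g^s mod p:
465^1200 mod 1543 = 26
R · y^e mod p:
139^52 mod 1543 = 938
529·938 = 496202 ≡ 899 (mod 1543)
26 ≠ 899; the check fails.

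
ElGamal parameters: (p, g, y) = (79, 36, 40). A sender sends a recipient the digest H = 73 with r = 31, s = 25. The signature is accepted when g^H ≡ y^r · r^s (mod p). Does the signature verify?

verifies

Left side g^H mod p:
36^2 = 1296 ≡ 32
36^4 ≡ 32^2 = 1024 ≡ 76
36^8 ≡ 76^2 = 5776 ≡ 9
36^16 ≡ 9^2 = 81 ≡ 2
36^32 ≡ 2^2 = 4
36^64 ≡ 4^2 = 16
73 = 64 + 8 + 1, so 36^73 ≡ 16·9·36 ≡ 49 (mod 79)
Right side y^r · r^s mod p:
40^2 = 1600 ≡ 20
40^4 ≡ 20^2 = 400 ≡ 5
40^8 ≡ 5^2 = 25
40^16 ≡ 25^2 = 625 ≡ 72
31 = 16 + 8 + 4 + 2 + 1, so 40^31 ≡ 72·25·5·20·40 ≡ 19 (mod 79)
31^2 = 961 ≡ 13
31^4 ≡ 13^2 = 169 ≡ 11
31^8 ≡ 11^2 = 121 ≡ 42
31^16 ≡ 42^2 = 1764 ≡ 26
25 = 16 + 8 + 1, so 31^25 ≡ 26·42·31 ≡ 40 (mod 79)
19·40 = 760 ≡ 49 (mod 79)
49 ≡ 49 (mod 79), so the signature is genuine.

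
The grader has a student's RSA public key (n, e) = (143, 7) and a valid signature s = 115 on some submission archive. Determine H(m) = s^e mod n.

80

Squares mod 143: s^1≡115, s^2≡69, s^4≡42
7 = 4 + 2 + 1, so s^7 ≡ 42·69·115 ≡ 80 (mod 143)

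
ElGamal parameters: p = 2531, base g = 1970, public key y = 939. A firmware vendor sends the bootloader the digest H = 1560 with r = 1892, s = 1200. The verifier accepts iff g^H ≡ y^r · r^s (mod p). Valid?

no

Left side g^H mod p:
1970^2 = 3880900 ≡ 877
1970^4 ≡ 877^2 = 769129 ≡ 2236
1970^8 ≡ 2236^2 = 4999696 ≡ 971
1970^16 ≡ 971^2 = 942841 ≡ 1309
1970^32 ≡ 1309^2 = 1713481 ≡ 2525
1970^64 ≡ 2525^2 = 6375625 ≡ 36
1970^128 ≡ 36^2 = 1296
1970^256 ≡ 1296^2 = 1679616 ≡ 1563
1970^512 ≡ 1563^2 = 2442969 ≡ 554
1970^1024 ≡ 554^2 = 306916 ≡ 665
1560 = 1024 + 512 + 16 + 8, so 1970^1560 ≡ 665·554·1309·971 ≡ 1709 (mod 2531)
Right side y^r · r^s mod p:
939^2 = 881721 ≡ 933
939^4 ≡ 933^2 = 870489 ≡ 2356
939^8 ≡ 2356^2 = 5550736 ≡ 253
939^16 ≡ 253^2 = 64009 ≡ 734
939^32 ≡ 734^2 = 538756 ≡ 2184
939^64 ≡ 2184^2 = 4769856 ≡ 1452
939^128 ≡ 1452^2 = 2108304 ≡ 2512
939^256 ≡ 2512^2 = 6310144 ≡ 361
939^512 ≡ 361^2 = 130321 ≡ 1240
939^1024 ≡ 1240^2 = 1537600 ≡ 1283
1892 = 1024 + 512 + 256 + 64 + 32 + 4, so 939^1892 ≡ 1283·1240·361·1452·2184·2356 ≡ 1240 (mod 2531)
1892^2 = 3579664 ≡ 830
1892^4 ≡ 830^2 = 688900 ≡ 468
1892^8 ≡ 468^2 = 219024 ≡ 1358
1892^16 ≡ 1358^2 = 1844164 ≡ 1596
1892^32 ≡ 1596^2 = 2547216 ≡ 1030
1892^64 ≡ 1030^2 = 1060900 ≡ 411
1892^128 ≡ 411^2 = 168921 ≡ 1875
1892^256 ≡ 1875^2 = 3515625 ≡ 66
1892^512 ≡ 66^2 = 4356 ≡ 1825
1892^1024 ≡ 1825^2 = 3330625 ≡ 2360
1200 = 1024 + 128 + 32 + 16, so 1892^1200 ≡ 2360·1875·1030·1596 ≡ 1408 (mod 2531)
1240·1408 = 1745920 ≡ 2061 (mod 2531)
1709 ≠ 2061, so verification fails.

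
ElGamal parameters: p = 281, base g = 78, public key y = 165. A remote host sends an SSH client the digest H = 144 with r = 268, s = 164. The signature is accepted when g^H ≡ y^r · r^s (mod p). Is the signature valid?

Left side g^H mod p:
78^2 = 6084 ≡ 183
78^4 ≡ 183^2 = 33489 ≡ 50
78^8 ≡ 50^2 = 2500 ≡ 252
78^16 ≡ 252^2 = 63504 ≡ 279
78^32 ≡ 279^2 = 77841 ≡ 4
78^64 ≡ 4^2 = 16
78^128 ≡ 16^2 = 256
144 = 128 + 16, so 78^144 ≡ 256·279 ≡ 50 (mod 281)
Right side y^r · r^s mod p:
165^2 = 27225 ≡ 249
165^4 ≡ 249^2 = 62001 ≡ 181
165^8 ≡ 181^2 = 32761 ≡ 165
165^16 ≡ 165^2 = 27225 ≡ 249
165^32 ≡ 249^2 = 62001 ≡ 181
165^64 ≡ 181^2 = 32761 ≡ 165
165^128 ≡ 165^2 = 27225 ≡ 249
165^256 ≡ 249^2 = 62001 ≡ 181
268 = 256 + 8 + 4, so 165^268 ≡ 181·165·181 ≡ 249 (mod 281)
268^2 = 71824 ≡ 169
268^4 ≡ 169^2 = 28561 ≡ 180
268^8 ≡ 180^2 = 32400 ≡ 85
268^16 ≡ 85^2 = 7225 ≡ 200
268^32 ≡ 200^2 = 40000 ≡ 98
268^64 ≡ 98^2 = 9604 ≡ 50
268^128 ≡ 50^2 = 2500 ≡ 252
164 = 128 + 32 + 4, so 268^164 ≡ 252·98·180 ≡ 141 (mod 281)
249·141 = 35109 ≡ 265 (mod 281)
50 ≠ 265, so verification fails.

invalid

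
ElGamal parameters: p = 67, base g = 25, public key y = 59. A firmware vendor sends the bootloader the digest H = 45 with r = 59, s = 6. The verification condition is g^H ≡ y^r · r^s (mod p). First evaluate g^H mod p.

25

25^2 = 625 ≡ 22
25^4 ≡ 22^2 = 484 ≡ 15
25^8 ≡ 15^2 = 225 ≡ 24
25^16 ≡ 24^2 = 576 ≡ 40
25^32 ≡ 40^2 = 1600 ≡ 59
45 = 32 + 8 + 4 + 1, so 25^45 ≡ 59·24·15·25 ≡ 25 (mod 67)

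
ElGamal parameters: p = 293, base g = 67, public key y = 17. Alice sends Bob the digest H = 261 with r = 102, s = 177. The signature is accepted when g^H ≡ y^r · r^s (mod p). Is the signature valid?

valid

Left side g^H mod p:
Squares mod 293: 67^1≡67, 67^2≡94, 67^4≡46, 67^8≡65, 67^16≡123, 67^32≡186, 67^64≡22, 67^128≡191, 67^256≡149
261 = 256 + 4 + 1, so 67^261 ≡ 149·46·67 ≡ 87 (mod 293)
Right side y^r · r^s mod p:
Squares mod 293: 17^1≡17, 17^2≡289, 17^4≡16, 17^8≡256, 17^16≡197, 17^32≡133, 17^64≡109
102 = 64 + 32 + 4 + 2, so 17^102 ≡ 109·133·16·289 ≡ 123 (mod 293)
Squares mod 293: 102^1≡102, 102^2≡149, 102^4≡226, 102^8≡94, 102^16≡46, 102^32≡65, 102^64≡123, 102^128≡186
177 = 128 + 32 + 16 + 1, so 102^177 ≡ 186·65·46·102 ≡ 15 (mod 293)
123·15 = 1845 ≡ 87 (mod 293)
87 ≡ 87 (mod 293), so the signature is genuine.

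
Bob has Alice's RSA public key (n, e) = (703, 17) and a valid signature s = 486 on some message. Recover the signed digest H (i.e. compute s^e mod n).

577

s^2 ≡ 486^2 = 236196 ≡ 691
s^4 ≡ 691^2 = 477481 ≡ 144
s^8 ≡ 144^2 = 20736 ≡ 349
s^16 ≡ 349^2 = 121801 ≡ 182
17 = 16 + 1, so s^17 ≡ 182·486 ≡ 577 (mod 703)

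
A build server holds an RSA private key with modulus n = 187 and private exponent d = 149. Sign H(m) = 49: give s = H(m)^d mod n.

53

(H(m))^2 ≡ 49^2 = 2401 ≡ 157
(H(m))^4 ≡ 157^2 = 24649 ≡ 152
(H(m))^8 ≡ 152^2 = 23104 ≡ 103
(H(m))^16 ≡ 103^2 = 10609 ≡ 137
(H(m))^32 ≡ 137^2 = 18769 ≡ 69
(H(m))^64 ≡ 69^2 = 4761 ≡ 86
(H(m))^128 ≡ 86^2 = 7396 ≡ 103
149 = 128 + 16 + 4 + 1, so (H(m))^149 ≡ 103·137·152·49 ≡ 53 (mod 187)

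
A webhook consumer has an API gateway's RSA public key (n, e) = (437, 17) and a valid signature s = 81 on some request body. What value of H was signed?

Squares mod 437: s^1≡81, s^2≡6, s^4≡36, s^8≡422, s^16≡225
17 = 16 + 1, so s^17 ≡ 225·81 ≡ 308 (mod 437)

308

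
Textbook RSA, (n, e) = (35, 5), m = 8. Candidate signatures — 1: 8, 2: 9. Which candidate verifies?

Candidate 1: 8^2 = 64 ≡ 29; 8^4 ≡ 29^2 = 841 ≡ 1; 5 = 4 + 1, so 8^5 ≡ 1·8 ≡ 8 (mod 35)
  → matches m = 8
Candidate 2: 9^2 = 81 ≡ 11; 9^4 ≡ 11^2 = 121 ≡ 16; 5 = 4 + 1, so 9^5 ≡ 16·9 ≡ 4 (mod 35)

1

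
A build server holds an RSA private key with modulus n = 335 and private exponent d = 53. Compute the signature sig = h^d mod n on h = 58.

43

Squares mod 335: h^1≡58, h^2≡14, h^4≡196, h^8≡226, h^16≡156, h^32≡216
53 = 32 + 16 + 4 + 1, so h^53 ≡ 216·156·196·58 ≡ 43 (mod 335)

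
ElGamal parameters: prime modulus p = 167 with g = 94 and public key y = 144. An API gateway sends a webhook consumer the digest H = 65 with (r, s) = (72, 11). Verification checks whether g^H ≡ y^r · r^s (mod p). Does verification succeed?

Left side g^H mod p:
94^2 = 8836 ≡ 152
94^4 ≡ 152^2 = 23104 ≡ 58
94^8 ≡ 58^2 = 3364 ≡ 24
94^16 ≡ 24^2 = 576 ≡ 75
94^32 ≡ 75^2 = 5625 ≡ 114
94^64 ≡ 114^2 = 12996 ≡ 137
65 = 64 + 1, so 94^65 ≡ 137·94 ≡ 19 (mod 167)
Right side y^r · r^s mod p:
144^2 = 20736 ≡ 28
144^4 ≡ 28^2 = 784 ≡ 116
144^8 ≡ 116^2 = 13456 ≡ 96
144^16 ≡ 96^2 = 9216 ≡ 31
144^32 ≡ 31^2 = 961 ≡ 126
144^64 ≡ 126^2 = 15876 ≡ 11
72 = 64 + 8, so 144^72 ≡ 11·96 ≡ 54 (mod 167)
72^2 = 5184 ≡ 7
72^4 ≡ 7^2 = 49
72^8 ≡ 49^2 = 2401 ≡ 63
11 = 8 + 2 + 1, so 72^11 ≡ 63·7·72 ≡ 22 (mod 167)
54·22 = 1188 ≡ 19 (mod 167)
19 ≡ 19 (mod 167), so the signature is genuine.

passes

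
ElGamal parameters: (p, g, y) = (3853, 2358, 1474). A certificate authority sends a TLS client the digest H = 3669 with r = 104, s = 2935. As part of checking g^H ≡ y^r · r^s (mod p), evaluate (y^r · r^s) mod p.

Squares mod 3853: 1474^1≡1474, 1474^2≡3437, 1474^4≡3524, 1474^8≡357, 1474^16≡300, 1474^32≡1381, 1474^64≡3779
104 = 64 + 32 + 8, so 1474^104 ≡ 3779·1381·357 ≡ 799 (mod 3853)
Squares mod 3853: 104^1≡104, 104^2≡3110, 104^4≡1070, 104^8≡559, 104^16≡388, 104^32≡277, 104^64≡3522, 104^128≡1677, 104^256≡3492, 104^512≡3172, 104^1024≡1401, 104^2048≡1624
2935 = 2048 + 512 + 256 + 64 + 32 + 16 + 4 + 2 + 1, so 104^2935 ≡ 1624·3172·3492·3522·277·388·1070·3110·104 ≡ 2163 (mod 3853)
y^r · r^s ≡ 799·2163 = 1728237 ≡ 2093 (mod 3853)

2093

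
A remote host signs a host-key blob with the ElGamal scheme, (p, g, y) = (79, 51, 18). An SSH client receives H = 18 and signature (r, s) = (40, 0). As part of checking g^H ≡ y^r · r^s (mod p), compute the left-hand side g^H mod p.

51^2 = 2601 ≡ 73
51^4 ≡ 73^2 = 5329 ≡ 36
51^8 ≡ 36^2 = 1296 ≡ 32
51^16 ≡ 32^2 = 1024 ≡ 76
18 = 16 + 2, so 51^18 ≡ 76·73 ≡ 18 (mod 79)

18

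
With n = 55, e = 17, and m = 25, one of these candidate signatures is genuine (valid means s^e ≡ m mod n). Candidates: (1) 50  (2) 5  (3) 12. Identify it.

Candidate 1: Squares mod 55: 50^1≡50, 50^2≡25, 50^4≡20, 50^8≡15, 50^16≡5; 17 = 16 + 1, so 50^17 ≡ 5·50 ≡ 30 (mod 55)
Candidate 2: Squares mod 55: 5^1≡5, 5^2≡25, 5^4≡20, 5^8≡15, 5^16≡5; 17 = 16 + 1, so 5^17 ≡ 5·5 ≡ 25 (mod 55)
  → matches m = 25
Candidate 3: Squares mod 55: 12^1≡12, 12^2≡34, 12^4≡1, 12^8≡1, 12^16≡1; 17 = 16 + 1, so 12^17 ≡ 1·12 ≡ 12 (mod 55)

2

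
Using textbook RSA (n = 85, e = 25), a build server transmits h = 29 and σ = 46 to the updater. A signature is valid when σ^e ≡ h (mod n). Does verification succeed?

fails

σ^2 ≡ 46^2 = 2116 ≡ 76
σ^4 ≡ 76^2 = 5776 ≡ 81
σ^8 ≡ 81^2 = 6561 ≡ 16
σ^16 ≡ 16^2 = 256 ≡ 1
25 = 16 + 8 + 1, so σ^25 ≡ 1·16·46 ≡ 56 (mod 85)
σ^25 mod 85 = 56, but h = 29.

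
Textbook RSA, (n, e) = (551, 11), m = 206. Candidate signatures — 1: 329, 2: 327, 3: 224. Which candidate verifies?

2

Candidate 1: Squares mod 551: 329^1≡329, 329^2≡245, 329^4≡517, 329^8≡54; 11 = 8 + 2 + 1, so 329^11 ≡ 54·245·329 ≡ 321 (mod 551)
Candidate 2: Squares mod 551: 327^1≡327, 327^2≡35, 327^4≡123, 327^8≡252; 11 = 8 + 2 + 1, so 327^11 ≡ 252·35·327 ≡ 206 (mod 551)
  → matches m = 206
Candidate 3: Squares mod 551: 224^1≡224, 224^2≡35, 224^4≡123, 224^8≡252; 11 = 8 + 2 + 1, so 224^11 ≡ 252·35·224 ≡ 345 (mod 551)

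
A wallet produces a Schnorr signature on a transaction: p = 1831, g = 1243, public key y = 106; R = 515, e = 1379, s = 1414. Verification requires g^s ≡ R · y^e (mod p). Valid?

yes

g^s mod p:
1243^2 = 1545049 ≡ 1516
1243^4 ≡ 1516^2 = 2298256 ≡ 351
1243^8 ≡ 351^2 = 123201 ≡ 524
1243^16 ≡ 524^2 = 274576 ≡ 1757
1243^32 ≡ 1757^2 = 3087049 ≡ 1814
1243^64 ≡ 1814^2 = 3290596 ≡ 289
1243^128 ≡ 289^2 = 83521 ≡ 1126
1243^256 ≡ 1126^2 = 1267876 ≡ 824
1243^512 ≡ 824^2 = 678976 ≡ 1506
1243^1024 ≡ 1506^2 = 2268036 ≡ 1258
1414 = 1024 + 256 + 128 + 4 + 2, so 1243^1414 ≡ 1258·824·1126·351·1516 ≡ 1294 (mod 1831)
R · y^e mod p:
106^2 = 11236 ≡ 250
106^4 ≡ 250^2 = 62500 ≡ 246
106^8 ≡ 246^2 = 60516 ≡ 93
106^16 ≡ 93^2 = 8649 ≡ 1325
106^32 ≡ 1325^2 = 1755625 ≡ 1527
106^64 ≡ 1527^2 = 2331729 ≡ 866
106^128 ≡ 866^2 = 749956 ≡ 1077
106^256 ≡ 1077^2 = 1159929 ≡ 906
106^512 ≡ 906^2 = 820836 ≡ 548
106^1024 ≡ 548^2 = 300304 ≡ 20
1379 = 1024 + 256 + 64 + 32 + 2 + 1, so 106^1379 ≡ 20·906·866·1527·250·106 ≡ 1126 (mod 1831)
515·1126 = 579890 ≡ 1294 (mod 1831)
1294 ≡ 1294 (mod 1831); signature holds.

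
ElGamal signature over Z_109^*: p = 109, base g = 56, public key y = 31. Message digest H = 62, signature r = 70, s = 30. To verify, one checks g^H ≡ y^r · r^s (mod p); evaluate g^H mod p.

31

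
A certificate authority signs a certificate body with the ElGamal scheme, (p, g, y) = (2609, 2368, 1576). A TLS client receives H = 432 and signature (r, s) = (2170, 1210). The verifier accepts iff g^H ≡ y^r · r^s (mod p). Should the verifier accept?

Left side g^H mod p:
2368^2 = 5607424 ≡ 683
2368^4 ≡ 683^2 = 466489 ≡ 2087
2368^8 ≡ 2087^2 = 4355569 ≡ 1148
2368^16 ≡ 1148^2 = 1317904 ≡ 359
2368^32 ≡ 359^2 = 128881 ≡ 1040
2368^64 ≡ 1040^2 = 1081600 ≡ 1474
2368^128 ≡ 1474^2 = 2172676 ≡ 1988
2368^256 ≡ 1988^2 = 3952144 ≡ 2118
432 = 256 + 128 + 32 + 16, so 2368^432 ≡ 2118·1988·1040·359 ≡ 558 (mod 2609)
Right side y^r · r^s mod p:
1576^2 = 2483776 ≡ 8
1576^4 ≡ 8^2 = 64
1576^8 ≡ 64^2 = 4096 ≡ 1487
1576^16 ≡ 1487^2 = 2211169 ≡ 1346
1576^32 ≡ 1346^2 = 1811716 ≡ 1070
1576^64 ≡ 1070^2 = 1144900 ≡ 2158
1576^128 ≡ 2158^2 = 4656964 ≡ 2508
1576^256 ≡ 2508^2 = 6290064 ≡ 2374
1576^512 ≡ 2374^2 = 5635876 ≡ 436
1576^1024 ≡ 436^2 = 190096 ≡ 2248
1576^2048 ≡ 2248^2 = 5053504 ≡ 2480
2170 = 2048 + 64 + 32 + 16 + 8 + 2, so 1576^2170 ≡ 2480·2158·1070·1346·1487·8 ≡ 1386 (mod 2609)
2170^2 = 4708900 ≡ 2264
2170^4 ≡ 2264^2 = 5125696 ≡ 1620
2170^8 ≡ 1620^2 = 2624400 ≡ 2355
2170^16 ≡ 2355^2 = 5546025 ≡ 1900
2170^32 ≡ 1900^2 = 3610000 ≡ 1753
2170^64 ≡ 1753^2 = 3073009 ≡ 2216
2170^128 ≡ 2216^2 = 4910656 ≡ 518
2170^256 ≡ 518^2 = 268324 ≡ 2206
2170^512 ≡ 2206^2 = 4866436 ≡ 651
2170^1024 ≡ 651^2 = 423801 ≡ 1143
1210 = 1024 + 128 + 32 + 16 + 8 + 2, so 2170^1210 ≡ 1143·518·1753·1900·2355·2264 ≡ 407 (mod 2609)
1386·407 = 564102 ≡ 558 (mod 2609)
558 ≡ 558 (mod 2609), so the signature is genuine.

accept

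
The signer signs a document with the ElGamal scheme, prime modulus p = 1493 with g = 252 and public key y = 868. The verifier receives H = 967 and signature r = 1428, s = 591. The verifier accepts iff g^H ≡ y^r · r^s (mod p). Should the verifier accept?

reject

Left side g^H mod p:
252^2 = 63504 ≡ 798
252^4 ≡ 798^2 = 636804 ≡ 786
252^8 ≡ 786^2 = 617796 ≡ 1187
252^16 ≡ 1187^2 = 1408969 ≡ 1070
252^32 ≡ 1070^2 = 1144900 ≡ 1262
252^64 ≡ 1262^2 = 1592644 ≡ 1106
252^128 ≡ 1106^2 = 1223236 ≡ 469
252^256 ≡ 469^2 = 219961 ≡ 490
252^512 ≡ 490^2 = 240100 ≡ 1220
967 = 512 + 256 + 128 + 64 + 4 + 2 + 1, so 252^967 ≡ 1220·490·469·1106·786·798·252 ≡ 1397 (mod 1493)
Right side y^r · r^s mod p:
868^2 = 753424 ≡ 952
868^4 ≡ 952^2 = 906304 ≡ 53
868^8 ≡ 53^2 = 2809 ≡ 1316
868^16 ≡ 1316^2 = 1731856 ≡ 1469
868^32 ≡ 1469^2 = 2157961 ≡ 576
868^64 ≡ 576^2 = 331776 ≡ 330
868^128 ≡ 330^2 = 108900 ≡ 1404
868^256 ≡ 1404^2 = 1971216 ≡ 456
868^512 ≡ 456^2 = 207936 ≡ 409
868^1024 ≡ 409^2 = 167281 ≡ 65
1428 = 1024 + 256 + 128 + 16 + 4, so 868^1428 ≡ 65·456·1404·1469·53 ≡ 466 (mod 1493)
1428^2 = 2039184 ≡ 1239
1428^4 ≡ 1239^2 = 1535121 ≡ 317
1428^8 ≡ 317^2 = 100489 ≡ 458
1428^16 ≡ 458^2 = 209764 ≡ 744
1428^32 ≡ 744^2 = 553536 ≡ 1126
1428^64 ≡ 1126^2 = 1267876 ≡ 319
1428^128 ≡ 319^2 = 101761 ≡ 237
1428^256 ≡ 237^2 = 56169 ≡ 928
1428^512 ≡ 928^2 = 861184 ≡ 1216
591 = 512 + 64 + 8 + 4 + 2 + 1, so 1428^591 ≡ 1216·319·458·317·1239·1428 ≡ 1023 (mod 1493)
466·1023 = 476718 ≡ 451 (mod 1493)
1397 ≠ 451, so verification fails.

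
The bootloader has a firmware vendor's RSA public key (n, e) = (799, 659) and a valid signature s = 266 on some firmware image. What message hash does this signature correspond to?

Squares mod 799: s^1≡266, s^2≡444, s^4≡582, s^8≡747, s^16≡307, s^32≡766, s^64≡290, s^128≡205, s^256≡477, s^512≡613
659 = 512 + 128 + 16 + 2 + 1, so s^659 ≡ 613·205·307·444·266 ≡ 583 (mod 799)

583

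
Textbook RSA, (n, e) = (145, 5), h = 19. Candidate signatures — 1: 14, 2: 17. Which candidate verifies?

1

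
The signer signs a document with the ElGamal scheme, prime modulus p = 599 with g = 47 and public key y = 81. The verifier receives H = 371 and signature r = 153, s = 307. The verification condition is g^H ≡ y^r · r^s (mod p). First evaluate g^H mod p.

47^2 = 2209 ≡ 412
47^4 ≡ 412^2 = 169744 ≡ 227
47^8 ≡ 227^2 = 51529 ≡ 15
47^16 ≡ 15^2 = 225
47^32 ≡ 225^2 = 50625 ≡ 309
47^64 ≡ 309^2 = 95481 ≡ 240
47^128 ≡ 240^2 = 57600 ≡ 96
47^256 ≡ 96^2 = 9216 ≡ 231
371 = 256 + 64 + 32 + 16 + 2 + 1, so 47^371 ≡ 231·240·309·225·412·47 ≡ 6 (mod 599)

6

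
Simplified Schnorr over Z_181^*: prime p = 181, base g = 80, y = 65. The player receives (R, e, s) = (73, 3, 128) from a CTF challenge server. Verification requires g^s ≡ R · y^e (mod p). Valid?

g^s mod p:
Squares mod 181: 80^1≡80, 80^2≡65, 80^4≡62, 80^8≡43, 80^16≡39, 80^32≡73, 80^64≡80, 80^128≡65
80^128 ≡ 65 (mod 181)
R · y^e mod p:
Squares mod 181: 65^1≡65, 65^2≡62
3 = 2 + 1, so 65^3 ≡ 62·65 ≡ 48 (mod 181)
73·48 = 3504 ≡ 65 (mod 181)
65 ≡ 65 (mod 181); signature holds.

yes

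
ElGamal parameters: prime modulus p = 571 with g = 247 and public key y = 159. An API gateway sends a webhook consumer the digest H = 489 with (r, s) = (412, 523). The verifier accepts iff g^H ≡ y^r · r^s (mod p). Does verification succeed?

Left side g^H mod p:
Squares mod 571: 247^1≡247, 247^2≡483, 247^4≡321, 247^8≡261, 247^16≡172, 247^32≡463, 247^64≡244, 247^128≡152, 247^256≡264
489 = 256 + 128 + 64 + 32 + 8 + 1, so 247^489 ≡ 264·152·244·463·261·247 ≡ 356 (mod 571)
Right side y^r · r^s mod p:
Squares mod 571: 159^1≡159, 159^2≡157, 159^4≡96, 159^8≡80, 159^16≡119, 159^32≡457, 159^64≡434, 159^128≡497, 159^256≡337
412 = 256 + 128 + 16 + 8 + 4, so 159^412 ≡ 337·497·119·80·96 ≡ 136 (mod 571)
Squares mod 571: 412^1≡412, 412^2≡157, 412^4≡96, 412^8≡80, 412^16≡119, 412^32≡457, 412^64≡434, 412^128≡497, 412^256≡337, 412^512≡511
523 = 512 + 8 + 2 + 1, so 412^523 ≡ 511·80·157·412 ≡ 334 (mod 571)
136·334 = 45424 ≡ 315 (mod 571)
356 ≠ 315, so verification fails.

fails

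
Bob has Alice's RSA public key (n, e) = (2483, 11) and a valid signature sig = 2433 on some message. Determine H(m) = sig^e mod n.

1086

Squares mod 2483: sig^1≡2433, sig^2≡17, sig^4≡289, sig^8≡1582
11 = 8 + 2 + 1, so sig^11 ≡ 1582·17·2433 ≡ 1086 (mod 2483)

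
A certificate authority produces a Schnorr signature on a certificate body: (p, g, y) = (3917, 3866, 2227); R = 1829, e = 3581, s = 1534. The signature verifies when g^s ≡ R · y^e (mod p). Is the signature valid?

g^s mod p:
3866^2 = 14945956 ≡ 2601
3866^4 ≡ 2601^2 = 6765201 ≡ 542
3866^8 ≡ 542^2 = 293764 ≡ 3906
3866^16 ≡ 3906^2 = 15256836 ≡ 121
3866^32 ≡ 121^2 = 14641 ≡ 2890
3866^64 ≡ 2890^2 = 8352100 ≡ 1056
3866^128 ≡ 1056^2 = 1115136 ≡ 2708
3866^256 ≡ 2708^2 = 7333264 ≡ 640
3866^512 ≡ 640^2 = 409600 ≡ 2232
3866^1024 ≡ 2232^2 = 4981824 ≡ 3317
1534 = 1024 + 256 + 128 + 64 + 32 + 16 + 8 + 4 + 2, so 3866^1534 ≡ 3317·640·2708·1056·2890·121·3906·542·2601 ≡ 339 (mod 3917)
R · y^e mod p:
2227^2 = 4959529 ≡ 607
2227^4 ≡ 607^2 = 368449 ≡ 251
2227^8 ≡ 251^2 = 63001 ≡ 329
2227^16 ≡ 329^2 = 108241 ≡ 2482
2227^32 ≡ 2482^2 = 6160324 ≡ 2800
2227^64 ≡ 2800^2 = 7840000 ≡ 2083
2227^128 ≡ 2083^2 = 4338889 ≡ 2770
2227^256 ≡ 2770^2 = 7672900 ≡ 3414
2227^512 ≡ 3414^2 = 11655396 ≡ 2321
2227^1024 ≡ 2321^2 = 5387041 ≡ 1166
2227^2048 ≡ 1166^2 = 1359556 ≡ 357
3581 = 2048 + 1024 + 256 + 128 + 64 + 32 + 16 + 8 + 4 + 1, so 2227^3581 ≡ 357·1166·3414·2770·2083·2800·2482·329·251·2227 ≡ 3844 (mod 3917)
1829·3844 = 7030676 ≡ 3578 (mod 3917)
339 ≠ 3578; the check fails.

invalid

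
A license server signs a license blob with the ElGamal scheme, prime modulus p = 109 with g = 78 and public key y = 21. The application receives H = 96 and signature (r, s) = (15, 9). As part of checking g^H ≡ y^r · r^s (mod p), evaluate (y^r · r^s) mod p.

21^2 = 441 ≡ 5
21^4 ≡ 5^2 = 25
21^8 ≡ 25^2 = 625 ≡ 80
15 = 8 + 4 + 2 + 1, so 21^15 ≡ 80·25·5·21 ≡ 66 (mod 109)
15^2 = 225 ≡ 7
15^4 ≡ 7^2 = 49
15^8 ≡ 49^2 = 2401 ≡ 3
9 = 8 + 1, so 15^9 ≡ 3·15 ≡ 45 (mod 109)
y^r · r^s ≡ 66·45 = 2970 ≡ 27 (mod 109)

27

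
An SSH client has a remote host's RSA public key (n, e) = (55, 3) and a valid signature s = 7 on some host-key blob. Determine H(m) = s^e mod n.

13

Squares mod 55: s^1≡7, s^2≡49
3 = 2 + 1, so s^3 ≡ 49·7 ≡ 13 (mod 55)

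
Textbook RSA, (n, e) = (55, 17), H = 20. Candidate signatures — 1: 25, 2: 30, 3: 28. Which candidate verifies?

Candidate 1: Squares mod 55: 25^1≡25, 25^2≡20, 25^4≡15, 25^8≡5, 25^16≡25; 17 = 16 + 1, so 25^17 ≡ 25·25 ≡ 20 (mod 55)
  → matches H = 20
Candidate 2: Squares mod 55: 30^1≡30, 30^2≡20, 30^4≡15, 30^8≡5, 30^16≡25; 17 = 16 + 1, so 30^17 ≡ 25·30 ≡ 35 (mod 55)
Candidate 3: Squares mod 55: 28^1≡28, 28^2≡14, 28^4≡31, 28^8≡26, 28^16≡16; 17 = 16 + 1, so 28^17 ≡ 16·28 ≡ 8 (mod 55)

1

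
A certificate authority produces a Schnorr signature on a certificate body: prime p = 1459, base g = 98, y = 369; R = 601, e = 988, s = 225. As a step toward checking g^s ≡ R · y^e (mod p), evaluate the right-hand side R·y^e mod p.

369^2 = 136161 ≡ 474
369^4 ≡ 474^2 = 224676 ≡ 1449
369^8 ≡ 1449^2 = 2099601 ≡ 100
369^16 ≡ 100^2 = 10000 ≡ 1246
369^32 ≡ 1246^2 = 1552516 ≡ 140
369^64 ≡ 140^2 = 19600 ≡ 633
369^128 ≡ 633^2 = 400689 ≡ 923
369^256 ≡ 923^2 = 851929 ≡ 1332
369^512 ≡ 1332^2 = 1774224 ≡ 80
988 = 512 + 256 + 128 + 64 + 16 + 8 + 4, so 369^988 ≡ 80·1332·923·633·1246·100·1449 ≡ 1246 (mod 1459)
R · y^e ≡ 601·1246 = 748846 ≡ 379 (mod 1459)

379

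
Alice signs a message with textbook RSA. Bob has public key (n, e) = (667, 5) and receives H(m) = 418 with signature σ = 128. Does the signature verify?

Squares mod 667: σ^1≡128, σ^2≡376, σ^4≡639
5 = 4 + 1, so σ^5 ≡ 639·128 ≡ 418 (mod 667)
Since 418 equals the digest 418, verification succeeds.

verifies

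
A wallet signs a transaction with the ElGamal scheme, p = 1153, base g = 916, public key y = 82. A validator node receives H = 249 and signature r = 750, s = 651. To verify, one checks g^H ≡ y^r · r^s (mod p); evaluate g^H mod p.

Squares mod 1153: 916^1≡916, 916^2≡825, 916^4≡355, 916^8≡348, 916^16≡39, 916^32≡368, 916^64≡523, 916^128≡268
249 = 128 + 64 + 32 + 16 + 8 + 1, so 916^249 ≡ 268·523·368·39·348·916 ≡ 68 (mod 1153)

68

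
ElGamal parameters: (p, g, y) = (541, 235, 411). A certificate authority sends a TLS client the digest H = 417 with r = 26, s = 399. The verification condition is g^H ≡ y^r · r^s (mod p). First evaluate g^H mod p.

141

Squares mod 541: 235^1≡235, 235^2≡43, 235^4≡226, 235^8≡222, 235^16≡53, 235^32≡104, 235^64≡537, 235^128≡16, 235^256≡256
417 = 256 + 128 + 32 + 1, so 235^417 ≡ 256·16·104·235 ≡ 141 (mod 541)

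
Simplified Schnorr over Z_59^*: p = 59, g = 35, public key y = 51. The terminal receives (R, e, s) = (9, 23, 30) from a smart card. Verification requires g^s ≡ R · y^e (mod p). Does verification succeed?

passes

g^s mod p:
Squares mod 59: 35^1≡35, 35^2≡45, 35^4≡19, 35^8≡7, 35^16≡49
30 = 16 + 8 + 4 + 2, so 35^30 ≡ 49·7·19·45 ≡ 35 (mod 59)
R · y^e mod p:
Squares mod 59: 51^1≡51, 51^2≡5, 51^4≡25, 51^8≡35, 51^16≡45
23 = 16 + 4 + 2 + 1, so 51^23 ≡ 45·25·5·51 ≡ 17 (mod 59)
9·17 = 153 ≡ 35 (mod 59)
35 ≡ 35 (mod 59); signature holds.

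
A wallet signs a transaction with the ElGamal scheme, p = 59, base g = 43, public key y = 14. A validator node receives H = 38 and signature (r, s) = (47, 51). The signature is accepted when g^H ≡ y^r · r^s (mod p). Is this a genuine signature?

Left side g^H mod p:
43^38 mod 59 = 49
Right side y^r · r^s mod p:
14^47 mod 59 = 47
47^51 mod 59 = 50
47·50 = 2350 ≡ 49 (mod 59)
49 ≡ 49 (mod 59), so the signature is genuine.

genuine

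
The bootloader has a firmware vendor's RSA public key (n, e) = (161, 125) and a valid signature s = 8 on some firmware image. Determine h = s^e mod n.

71

s^2 ≡ 8^2 = 64
s^4 ≡ 64^2 = 4096 ≡ 71
s^8 ≡ 71^2 = 5041 ≡ 50
s^16 ≡ 50^2 = 2500 ≡ 85
s^32 ≡ 85^2 = 7225 ≡ 141
s^64 ≡ 141^2 = 19881 ≡ 78
125 = 64 + 32 + 16 + 8 + 4 + 1, so s^125 ≡ 78·141·85·50·71·8 ≡ 71 (mod 161)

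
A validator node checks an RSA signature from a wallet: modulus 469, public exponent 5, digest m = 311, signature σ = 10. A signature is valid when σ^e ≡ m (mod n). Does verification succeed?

fails

σ^5 mod 469 = 103
103 ≠ 311, so verification fails.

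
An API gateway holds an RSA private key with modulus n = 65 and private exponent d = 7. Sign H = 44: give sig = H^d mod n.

34

H^2 ≡ 44^2 = 1936 ≡ 51
H^4 ≡ 51^2 = 2601 ≡ 1
7 = 4 + 2 + 1, so H^7 ≡ 1·51·44 ≡ 34 (mod 65)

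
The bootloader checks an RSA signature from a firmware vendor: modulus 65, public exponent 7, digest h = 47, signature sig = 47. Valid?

sig^2 ≡ 47^2 = 2209 ≡ 64
sig^4 ≡ 64^2 = 4096 ≡ 1
7 = 4 + 2 + 1, so sig^7 ≡ 1·64·47 ≡ 18 (mod 65)
sig^7 mod 65 = 18, but h = 47.

no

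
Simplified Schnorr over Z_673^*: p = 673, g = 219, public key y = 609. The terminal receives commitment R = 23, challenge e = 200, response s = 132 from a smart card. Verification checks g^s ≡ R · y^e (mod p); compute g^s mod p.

219^2 = 47961 ≡ 178
219^4 ≡ 178^2 = 31684 ≡ 53
219^8 ≡ 53^2 = 2809 ≡ 117
219^16 ≡ 117^2 = 13689 ≡ 229
219^32 ≡ 229^2 = 52441 ≡ 620
219^64 ≡ 620^2 = 384400 ≡ 117
219^128 ≡ 117^2 = 13689 ≡ 229
132 = 128 + 4, so 219^132 ≡ 229·53 ≡ 23 (mod 673)

23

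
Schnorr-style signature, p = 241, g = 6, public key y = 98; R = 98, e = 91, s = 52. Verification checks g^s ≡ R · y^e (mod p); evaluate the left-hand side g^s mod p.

205

6^2 = 36
6^4 ≡ 36^2 = 1296 ≡ 91
6^8 ≡ 91^2 = 8281 ≡ 87
6^16 ≡ 87^2 = 7569 ≡ 98
6^32 ≡ 98^2 = 9604 ≡ 205
52 = 32 + 16 + 4, so 6^52 ≡ 205·98·91 ≡ 205 (mod 241)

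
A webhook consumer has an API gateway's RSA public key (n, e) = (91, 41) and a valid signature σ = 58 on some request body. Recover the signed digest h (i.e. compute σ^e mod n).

67

Squares mod 91: σ^1≡58, σ^2≡88, σ^4≡9, σ^8≡81, σ^16≡9, σ^32≡81
41 = 32 + 8 + 1, so σ^41 ≡ 81·81·58 ≡ 67 (mod 91)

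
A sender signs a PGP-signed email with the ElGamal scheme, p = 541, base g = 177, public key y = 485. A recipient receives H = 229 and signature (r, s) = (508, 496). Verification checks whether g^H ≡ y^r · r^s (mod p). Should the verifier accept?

reject

Left side g^H mod p:
177^229 mod 541 = 422
Right side y^r · r^s mod p:
485^508 mod 541 = 241
508^496 mod 541 = 448
241·448 = 107968 ≡ 309 (mod 541)
422 ≠ 309, so verification fails.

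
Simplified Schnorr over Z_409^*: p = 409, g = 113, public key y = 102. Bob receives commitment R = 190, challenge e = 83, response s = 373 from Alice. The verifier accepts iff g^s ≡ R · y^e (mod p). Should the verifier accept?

g^s mod p:
Squares mod 409: 113^1≡113, 113^2≡90, 113^4≡329, 113^8≡265, 113^16≡286, 113^32≡405, 113^64≡16, 113^128≡256, 113^256≡96
373 = 256 + 64 + 32 + 16 + 4 + 1, so 113^373 ≡ 96·16·405·286·329·113 ≡ 132 (mod 409)
R · y^e mod p:
Squares mod 409: 102^1≡102, 102^2≡179, 102^4≡139, 102^8≡98, 102^16≡197, 102^32≡363, 102^64≡71
83 = 64 + 16 + 2 + 1, so 102^83 ≡ 71·197·179·102 ≡ 363 (mod 409)
190·363 = 68970 ≡ 258 (mod 409)
132 ≠ 258; the check fails.

reject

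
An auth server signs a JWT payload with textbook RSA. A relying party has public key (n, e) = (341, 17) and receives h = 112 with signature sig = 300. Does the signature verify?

does not verify

sig^17 mod 341 = 86
The recovered value 86 does not match the digest 112.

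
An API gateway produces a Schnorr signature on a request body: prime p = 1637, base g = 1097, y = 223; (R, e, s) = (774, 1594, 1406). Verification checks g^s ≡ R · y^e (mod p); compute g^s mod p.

Squares mod 1637: 1097^1≡1097, 1097^2≡214, 1097^4≡1597, 1097^8≡1600, 1097^16≡1369, 1097^32≡1433, 1097^64≡691, 1097^128≡1114, 1097^256≡150, 1097^512≡1219, 1097^1024≡1202
1406 = 1024 + 256 + 64 + 32 + 16 + 8 + 4 + 2, so 1097^1406 ≡ 1202·150·691·1433·1369·1600·1597·214 ≡ 1029 (mod 1637)

1029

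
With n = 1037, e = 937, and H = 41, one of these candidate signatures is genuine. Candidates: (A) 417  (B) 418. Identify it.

B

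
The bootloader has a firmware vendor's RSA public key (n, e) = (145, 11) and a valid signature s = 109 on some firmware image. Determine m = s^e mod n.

s^2 ≡ 109^2 = 11881 ≡ 136
s^4 ≡ 136^2 = 18496 ≡ 81
s^8 ≡ 81^2 = 6561 ≡ 36
11 = 8 + 2 + 1, so s^11 ≡ 36·136·109 ≡ 64 (mod 145)

64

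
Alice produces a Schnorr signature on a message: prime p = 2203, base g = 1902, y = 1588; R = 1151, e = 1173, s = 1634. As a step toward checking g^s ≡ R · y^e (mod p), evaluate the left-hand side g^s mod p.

458

1902^2 = 3617604 ≡ 278
1902^4 ≡ 278^2 = 77284 ≡ 179
1902^8 ≡ 179^2 = 32041 ≡ 1199
1902^16 ≡ 1199^2 = 1437601 ≡ 1245
1902^32 ≡ 1245^2 = 1550025 ≡ 1316
1902^64 ≡ 1316^2 = 1731856 ≡ 298
1902^128 ≡ 298^2 = 88804 ≡ 684
1902^256 ≡ 684^2 = 467856 ≡ 820
1902^512 ≡ 820^2 = 672400 ≡ 485
1902^1024 ≡ 485^2 = 235225 ≡ 1707
1634 = 1024 + 512 + 64 + 32 + 2, so 1902^1634 ≡ 1707·485·298·1316·278 ≡ 458 (mod 2203)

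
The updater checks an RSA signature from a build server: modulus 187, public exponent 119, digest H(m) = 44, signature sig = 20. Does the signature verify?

does not verify

sig^2 ≡ 20^2 = 400 ≡ 26
sig^4 ≡ 26^2 = 676 ≡ 115
sig^8 ≡ 115^2 = 13225 ≡ 135
sig^16 ≡ 135^2 = 18225 ≡ 86
sig^32 ≡ 86^2 = 7396 ≡ 103
sig^64 ≡ 103^2 = 10609 ≡ 137
119 = 64 + 32 + 16 + 4 + 2 + 1, so sig^119 ≡ 137·103·86·115·26·20 ≡ 181 (mod 187)
The recovered value 181 does not match the digest 44.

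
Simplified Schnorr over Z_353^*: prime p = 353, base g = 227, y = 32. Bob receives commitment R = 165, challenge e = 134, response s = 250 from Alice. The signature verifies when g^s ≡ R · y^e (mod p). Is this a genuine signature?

g^s mod p:
227^2 = 51529 ≡ 344
227^4 ≡ 344^2 = 118336 ≡ 81
227^8 ≡ 81^2 = 6561 ≡ 207
227^16 ≡ 207^2 = 42849 ≡ 136
227^32 ≡ 136^2 = 18496 ≡ 140
227^64 ≡ 140^2 = 19600 ≡ 185
227^128 ≡ 185^2 = 34225 ≡ 337
250 = 128 + 64 + 32 + 16 + 8 + 2, so 227^250 ≡ 337·185·140·136·207·344 ≡ 127 (mod 353)
R · y^e mod p:
32^2 = 1024 ≡ 318
32^4 ≡ 318^2 = 101124 ≡ 166
32^8 ≡ 166^2 = 27556 ≡ 22
32^16 ≡ 22^2 = 484 ≡ 131
32^32 ≡ 131^2 = 17161 ≡ 217
32^64 ≡ 217^2 = 47089 ≡ 140
32^128 ≡ 140^2 = 19600 ≡ 185
134 = 128 + 4 + 2, so 32^134 ≡ 185·166·318 ≡ 35 (mod 353)
165·35 = 5775 ≡ 127 (mod 353)
127 ≡ 127 (mod 353); signature holds.

genuine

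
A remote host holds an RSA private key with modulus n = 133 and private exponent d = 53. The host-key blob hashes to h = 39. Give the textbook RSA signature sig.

58

h^53 mod 133 = 58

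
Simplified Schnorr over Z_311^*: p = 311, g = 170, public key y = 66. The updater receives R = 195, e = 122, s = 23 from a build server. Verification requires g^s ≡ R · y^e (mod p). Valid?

no

g^s mod p:
170^23 mod 311 = 217
R · y^e mod p:
66^122 mod 311 = 26
195·26 = 5070 ≡ 94 (mod 311)
217 ≠ 94; the check fails.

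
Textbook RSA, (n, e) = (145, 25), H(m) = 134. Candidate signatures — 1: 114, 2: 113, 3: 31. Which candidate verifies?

1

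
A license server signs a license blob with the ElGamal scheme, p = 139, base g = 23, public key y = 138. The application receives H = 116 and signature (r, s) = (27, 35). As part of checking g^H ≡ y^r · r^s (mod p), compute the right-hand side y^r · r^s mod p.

Squares mod 139: 138^1≡138, 138^2≡1, 138^4≡1, 138^8≡1, 138^16≡1
27 = 16 + 8 + 2 + 1, so 138^27 ≡ 1·1·1·138 ≡ 138 (mod 139)
Squares mod 139: 27^1≡27, 27^2≡34, 27^4≡44, 27^8≡129, 27^16≡100, 27^32≡131
35 = 32 + 2 + 1, so 27^35 ≡ 131·34·27 ≡ 23 (mod 139)
y^r · r^s ≡ 138·23 = 3174 ≡ 116 (mod 139)

116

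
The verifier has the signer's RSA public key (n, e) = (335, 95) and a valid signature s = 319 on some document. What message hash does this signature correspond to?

154

Squares mod 335: s^1≡319, s^2≡256, s^4≡211, s^8≡301, s^16≡151, s^32≡21, s^64≡106
95 = 64 + 16 + 8 + 4 + 2 + 1, so s^95 ≡ 106·151·301·211·256·319 ≡ 154 (mod 335)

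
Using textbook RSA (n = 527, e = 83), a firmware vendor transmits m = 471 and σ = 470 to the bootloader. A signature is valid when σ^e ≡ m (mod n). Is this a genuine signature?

forged

σ^2 ≡ 470^2 = 220900 ≡ 87
σ^4 ≡ 87^2 = 7569 ≡ 191
σ^8 ≡ 191^2 = 36481 ≡ 118
σ^16 ≡ 118^2 = 13924 ≡ 222
σ^32 ≡ 222^2 = 49284 ≡ 273
σ^64 ≡ 273^2 = 74529 ≡ 222
83 = 64 + 16 + 2 + 1, so σ^83 ≡ 222·222·87·470 ≡ 56 (mod 527)
56 ≠ 471, so verification fails.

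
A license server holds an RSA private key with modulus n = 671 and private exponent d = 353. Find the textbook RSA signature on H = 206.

H^2 ≡ 206^2 = 42436 ≡ 163
H^4 ≡ 163^2 = 26569 ≡ 400
H^8 ≡ 400^2 = 160000 ≡ 302
H^16 ≡ 302^2 = 91204 ≡ 619
H^32 ≡ 619^2 = 383161 ≡ 20
H^64 ≡ 20^2 = 400
H^128 ≡ 400^2 = 160000 ≡ 302
H^256 ≡ 302^2 = 91204 ≡ 619
353 = 256 + 64 + 32 + 1, so H^353 ≡ 619·400·20·206 ≡ 94 (mod 671)

94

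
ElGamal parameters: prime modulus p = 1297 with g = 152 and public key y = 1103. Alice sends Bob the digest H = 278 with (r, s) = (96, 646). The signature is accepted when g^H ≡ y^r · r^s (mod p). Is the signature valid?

valid

Left side g^H mod p:
152^2 = 23104 ≡ 1055
152^4 ≡ 1055^2 = 1113025 ≡ 199
152^8 ≡ 199^2 = 39601 ≡ 691
152^16 ≡ 691^2 = 477481 ≡ 185
152^32 ≡ 185^2 = 34225 ≡ 503
152^64 ≡ 503^2 = 253009 ≡ 94
152^128 ≡ 94^2 = 8836 ≡ 1054
152^256 ≡ 1054^2 = 1110916 ≡ 684
278 = 256 + 16 + 4 + 2, so 152^278 ≡ 684·185·199·1055 ≡ 973 (mod 1297)
Right side y^r · r^s mod p:
1103^2 = 1216609 ≡ 23
1103^4 ≡ 23^2 = 529
1103^8 ≡ 529^2 = 279841 ≡ 986
1103^16 ≡ 986^2 = 972196 ≡ 743
1103^32 ≡ 743^2 = 552049 ≡ 824
1103^64 ≡ 824^2 = 678976 ≡ 645
96 = 64 + 32, so 1103^96 ≡ 645·824 ≡ 1007 (mod 1297)
96^2 = 9216 ≡ 137
96^4 ≡ 137^2 = 18769 ≡ 611
96^8 ≡ 611^2 = 373321 ≡ 1082
96^16 ≡ 1082^2 = 1170724 ≡ 830
96^32 ≡ 830^2 = 688900 ≡ 193
96^64 ≡ 193^2 = 37249 ≡ 933
96^128 ≡ 933^2 = 870489 ≡ 202
96^256 ≡ 202^2 = 40804 ≡ 597
96^512 ≡ 597^2 = 356409 ≡ 1031
646 = 512 + 128 + 4 + 2, so 96^646 ≡ 1031·202·611·137 ≡ 1155 (mod 1297)
1007·1155 = 1163085 ≡ 973 (mod 1297)
973 ≡ 973 (mod 1297), so the signature is genuine.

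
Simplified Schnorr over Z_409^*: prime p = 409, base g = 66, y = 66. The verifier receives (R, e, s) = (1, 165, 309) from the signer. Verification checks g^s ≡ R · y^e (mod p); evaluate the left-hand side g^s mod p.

Squares mod 409: 66^1≡66, 66^2≡266, 66^4≡408, 66^8≡1, 66^16≡1, 66^32≡1, 66^64≡1, 66^128≡1, 66^256≡1
309 = 256 + 32 + 16 + 4 + 1, so 66^309 ≡ 1·1·1·408·66 ≡ 343 (mod 409)

343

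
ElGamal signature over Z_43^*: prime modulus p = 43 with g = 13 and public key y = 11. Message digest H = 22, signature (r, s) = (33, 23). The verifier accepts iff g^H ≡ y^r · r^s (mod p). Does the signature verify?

does not verify

Left side g^H mod p:
Squares mod 43: 13^1≡13, 13^2≡40, 13^4≡9, 13^8≡38, 13^16≡25
22 = 16 + 4 + 2, so 13^22 ≡ 25·9·40 ≡ 13 (mod 43)
Right side y^r · r^s mod p:
Squares mod 43: 11^1≡11, 11^2≡35, 11^4≡21, 11^8≡11, 11^16≡35, 11^32≡21
33 = 32 + 1, so 11^33 ≡ 21·11 ≡ 16 (mod 43)
Squares mod 43: 33^1≡33, 33^2≡14, 33^4≡24, 33^8≡17, 33^16≡31
23 = 16 + 4 + 2 + 1, so 33^23 ≡ 31·24·14·33 ≡ 29 (mod 43)
16·29 = 464 ≡ 34 (mod 43)
13 ≠ 34, so verification fails.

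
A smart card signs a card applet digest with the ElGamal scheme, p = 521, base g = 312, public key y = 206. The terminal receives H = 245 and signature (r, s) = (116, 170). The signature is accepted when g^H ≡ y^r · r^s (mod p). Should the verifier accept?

Left side g^H mod p:
312^245 mod 521 = 487
Right side y^r · r^s mod p:
206^116 mod 521 = 520
116^170 mod 521 = 226
520·226 = 117520 ≡ 295 (mod 521)
487 ≠ 295, so verification fails.

reject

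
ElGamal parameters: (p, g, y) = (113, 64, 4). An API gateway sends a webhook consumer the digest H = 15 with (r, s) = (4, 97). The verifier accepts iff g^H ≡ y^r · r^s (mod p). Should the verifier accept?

Left side g^H mod p:
64^2 = 4096 ≡ 28
64^4 ≡ 28^2 = 784 ≡ 106
64^8 ≡ 106^2 = 11236 ≡ 49
15 = 8 + 4 + 2 + 1, so 64^15 ≡ 49·106·28·64 ≡ 64 (mod 113)
Right side y^r · r^s mod p:
4^2 = 16
4^4 ≡ 16^2 = 256 ≡ 30
4^2 = 16
4^4 ≡ 16^2 = 256 ≡ 30
4^8 ≡ 30^2 = 900 ≡ 109
4^16 ≡ 109^2 = 11881 ≡ 16
4^32 ≡ 16^2 = 256 ≡ 30
4^64 ≡ 30^2 = 900 ≡ 109
97 = 64 + 32 + 1, so 4^97 ≡ 109·30·4 ≡ 85 (mod 113)
30·85 = 2550 ≡ 64 (mod 113)
64 ≡ 64 (mod 113), so the signature is genuine.

accept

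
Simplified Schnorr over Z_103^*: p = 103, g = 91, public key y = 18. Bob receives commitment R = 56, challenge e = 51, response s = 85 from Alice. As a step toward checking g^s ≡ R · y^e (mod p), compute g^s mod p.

56

91^2 = 8281 ≡ 41
91^4 ≡ 41^2 = 1681 ≡ 33
91^8 ≡ 33^2 = 1089 ≡ 59
91^16 ≡ 59^2 = 3481 ≡ 82
91^32 ≡ 82^2 = 6724 ≡ 29
91^64 ≡ 29^2 = 841 ≡ 17
85 = 64 + 16 + 4 + 1, so 91^85 ≡ 17·82·33·91 ≡ 56 (mod 103)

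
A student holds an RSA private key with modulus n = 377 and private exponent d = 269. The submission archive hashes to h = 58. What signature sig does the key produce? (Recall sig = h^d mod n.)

145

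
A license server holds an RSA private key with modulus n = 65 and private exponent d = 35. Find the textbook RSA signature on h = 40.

h^2 ≡ 40^2 = 1600 ≡ 40
h^4 ≡ 40^2 = 1600 ≡ 40
h^8 ≡ 40^2 = 1600 ≡ 40
h^16 ≡ 40^2 = 1600 ≡ 40
h^32 ≡ 40^2 = 1600 ≡ 40
35 = 32 + 2 + 1, so h^35 ≡ 40·40·40 ≡ 40 (mod 65)

40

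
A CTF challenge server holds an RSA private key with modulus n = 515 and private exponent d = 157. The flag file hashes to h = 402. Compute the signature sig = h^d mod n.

112

h^157 mod 515 = 112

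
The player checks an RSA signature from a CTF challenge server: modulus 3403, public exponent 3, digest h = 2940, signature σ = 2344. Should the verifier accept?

reject

σ^3 mod 3403 = 2024
2024 ≠ 2940, so verification fails.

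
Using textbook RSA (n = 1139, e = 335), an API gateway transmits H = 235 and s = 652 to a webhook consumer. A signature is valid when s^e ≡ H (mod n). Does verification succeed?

s^2 ≡ 652^2 = 425104 ≡ 257
s^4 ≡ 257^2 = 66049 ≡ 1126
s^8 ≡ 1126^2 = 1267876 ≡ 169
s^16 ≡ 169^2 = 28561 ≡ 86
s^32 ≡ 86^2 = 7396 ≡ 562
s^64 ≡ 562^2 = 315844 ≡ 341
s^128 ≡ 341^2 = 116281 ≡ 103
s^256 ≡ 103^2 = 10609 ≡ 358
335 = 256 + 64 + 8 + 4 + 2 + 1, so s^335 ≡ 358·341·169·1126·257·652 ≡ 904 (mod 1139)
s^335 mod 1139 = 904, but H = 235.

fails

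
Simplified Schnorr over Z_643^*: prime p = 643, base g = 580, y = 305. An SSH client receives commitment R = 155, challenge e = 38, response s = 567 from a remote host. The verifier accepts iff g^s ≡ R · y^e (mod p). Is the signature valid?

g^s mod p:
Squares mod 643: 580^1≡580, 580^2≡111, 580^4≡104, 580^8≡528, 580^16≡365, 580^32≡124, 580^64≡587, 580^128≡564, 580^256≡454, 580^512≡356
567 = 512 + 32 + 16 + 4 + 2 + 1, so 580^567 ≡ 356·124·365·104·111·580 ≡ 557 (mod 643)
R · y^e mod p:
Squares mod 643: 305^1≡305, 305^2≡433, 305^4≡376, 305^8≡559, 305^16≡626, 305^32≡289
38 = 32 + 4 + 2, so 305^38 ≡ 289·376·433 ≡ 630 (mod 643)
155·630 = 97650 ≡ 557 (mod 643)
557 ≡ 557 (mod 643); signature holds.

valid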